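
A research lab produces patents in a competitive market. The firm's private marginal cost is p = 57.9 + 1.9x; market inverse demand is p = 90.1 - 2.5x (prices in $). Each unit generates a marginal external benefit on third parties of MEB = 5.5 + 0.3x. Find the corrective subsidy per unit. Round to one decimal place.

subsidy = $8.3 per unit

Social marginal cost = private MC − MEB = 52.4 + 1.6x.
Set SMC = demand: 52.4 + 1.6x = 90.1 - 2.5x → x* = 9.1951.
The Pigouvian subsidy equals MEB at x*: 5.5 + 0.3×9.1951 = 8.2585.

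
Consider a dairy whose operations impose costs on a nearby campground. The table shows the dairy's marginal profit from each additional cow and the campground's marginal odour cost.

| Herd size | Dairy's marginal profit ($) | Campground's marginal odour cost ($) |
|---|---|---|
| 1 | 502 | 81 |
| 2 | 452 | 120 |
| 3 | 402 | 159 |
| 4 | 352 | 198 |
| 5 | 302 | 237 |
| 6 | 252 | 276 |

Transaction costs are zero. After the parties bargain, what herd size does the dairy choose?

Bargaining reaches the level where marginal profit last exceeds marginal odour cost.
That holds through level 5 (302 ≥ 237) but not at 6 (252 < 276).

5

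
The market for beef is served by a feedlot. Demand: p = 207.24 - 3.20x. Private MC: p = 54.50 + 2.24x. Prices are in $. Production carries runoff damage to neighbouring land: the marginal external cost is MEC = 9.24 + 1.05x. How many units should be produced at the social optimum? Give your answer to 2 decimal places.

x* = 22.11

Social marginal cost = private MC + MEC = 63.74 + 3.29x.
Set SMC = demand: 63.74 + 3.29x = 207.24 - 3.20x → x* = 22.1109.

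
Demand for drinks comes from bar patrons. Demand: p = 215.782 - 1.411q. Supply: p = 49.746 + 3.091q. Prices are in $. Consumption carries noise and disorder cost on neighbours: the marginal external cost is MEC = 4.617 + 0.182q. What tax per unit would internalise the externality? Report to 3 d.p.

Social marginal benefit = demand − MEC = 211.165 - 1.593q.
Set SMB = MC: 211.165 - 1.593q = 49.746 + 3.091q → q* = 34.4618.
The Pigouvian tax equals MEC at q*: 4.617 + 0.182×34.4618 = 10.8890.

tax = $10.889 per unit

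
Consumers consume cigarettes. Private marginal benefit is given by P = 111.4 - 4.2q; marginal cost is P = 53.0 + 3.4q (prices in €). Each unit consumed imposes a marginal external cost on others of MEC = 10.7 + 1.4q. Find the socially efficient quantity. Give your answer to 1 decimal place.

q* = 5.3

Social marginal benefit = demand − MEC = 100.7 - 5.6q.
Set SMB = MC: 100.7 - 5.6q = 53.0 + 3.4q → q* = 5.3000.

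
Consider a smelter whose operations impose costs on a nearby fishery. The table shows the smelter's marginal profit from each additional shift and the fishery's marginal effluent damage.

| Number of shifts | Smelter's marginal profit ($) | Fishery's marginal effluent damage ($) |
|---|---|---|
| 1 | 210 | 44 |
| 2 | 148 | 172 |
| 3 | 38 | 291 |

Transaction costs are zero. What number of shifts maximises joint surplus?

Bargaining reaches the level where marginal profit last exceeds marginal effluent damage.
That holds through level 1 (210 ≥ 44) but not at 2 (148 < 172).

1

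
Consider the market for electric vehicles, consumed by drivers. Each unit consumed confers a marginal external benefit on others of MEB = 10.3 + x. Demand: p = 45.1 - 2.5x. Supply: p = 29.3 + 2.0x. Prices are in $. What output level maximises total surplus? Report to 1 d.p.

x* = 7.5

Social marginal benefit = demand + MEB = 55.4 - 1.5x.
Set SMB = MC: 55.4 - 1.5x = 29.3 + 2.0x → x* = 7.4571.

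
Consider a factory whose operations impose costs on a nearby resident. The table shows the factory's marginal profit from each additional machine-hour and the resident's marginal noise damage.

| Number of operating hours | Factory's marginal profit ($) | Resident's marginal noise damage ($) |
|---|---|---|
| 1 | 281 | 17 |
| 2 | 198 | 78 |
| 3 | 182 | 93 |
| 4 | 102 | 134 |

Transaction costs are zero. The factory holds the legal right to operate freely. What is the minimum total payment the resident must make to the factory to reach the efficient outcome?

$102

Left alone the factory would choose level 4 (marginal profit stays positive).
Efficient level: k* = 3 (marginal profit ≥ marginal noise damage through 3).
The resident must at least cover the factory's forgone profit from cutting 4→3: 102 = 102.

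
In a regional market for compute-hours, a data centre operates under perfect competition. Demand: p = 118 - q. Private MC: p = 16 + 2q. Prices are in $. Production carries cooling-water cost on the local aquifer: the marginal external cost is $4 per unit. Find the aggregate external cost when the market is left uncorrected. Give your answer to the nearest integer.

Market equilibrium (private): 16 + 2q = 118 - q → q_m = 34.0000.
Total external cost = MEC × q_m = 4 × 34.0000 = 136.0000.

$136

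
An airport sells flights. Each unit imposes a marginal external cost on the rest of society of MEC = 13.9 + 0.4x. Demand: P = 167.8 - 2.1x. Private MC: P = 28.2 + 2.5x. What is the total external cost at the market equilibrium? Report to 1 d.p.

Market equilibrium (private): 28.2 + 2.5x = 167.8 - 2.1x → x_m = 30.3478.
Total external cost = ∫₀^{x_m} (13.9 + 0.4x) dx = 13.9×30.3478 + ½×0.4×30.3478² = 606.0322.

606.0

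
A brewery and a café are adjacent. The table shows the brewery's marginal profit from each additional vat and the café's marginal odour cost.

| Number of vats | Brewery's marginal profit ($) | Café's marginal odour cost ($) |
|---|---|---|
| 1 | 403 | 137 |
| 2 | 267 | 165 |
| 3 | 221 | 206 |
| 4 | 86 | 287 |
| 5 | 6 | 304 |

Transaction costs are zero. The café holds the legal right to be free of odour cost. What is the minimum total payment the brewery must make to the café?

$508

Efficient level: marginal profit ≥ marginal odour cost through level 3, so k* = 3.
With the café holding the right, the brewery must at least compensate total damage at k*: 137 + 165 + 206 = 508.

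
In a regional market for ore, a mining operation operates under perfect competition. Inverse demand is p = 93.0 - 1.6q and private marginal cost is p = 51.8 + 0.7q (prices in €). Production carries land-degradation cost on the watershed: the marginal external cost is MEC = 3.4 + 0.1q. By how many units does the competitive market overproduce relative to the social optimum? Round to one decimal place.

Market equilibrium (private): 51.8 + 0.7q = 93.0 - 1.6q → q_m = 17.9130.
Social marginal cost = private MC + MEC = 55.2 + 0.8q.
Set SMC = demand: 55.2 + 0.8q = 93.0 - 1.6q → q* = 15.7500.
Gap = |17.9130 − 15.7500| = 2.1630.

2.2 units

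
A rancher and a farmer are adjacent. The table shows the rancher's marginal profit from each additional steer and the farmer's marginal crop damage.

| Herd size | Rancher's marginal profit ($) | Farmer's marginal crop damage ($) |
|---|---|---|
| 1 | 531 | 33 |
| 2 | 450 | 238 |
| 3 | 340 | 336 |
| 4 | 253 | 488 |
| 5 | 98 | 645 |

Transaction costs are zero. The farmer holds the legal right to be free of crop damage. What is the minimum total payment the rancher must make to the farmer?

Efficient level: marginal profit ≥ marginal crop damage through level 3, so k* = 3.
With the farmer holding the right, the rancher must at least compensate total damage at k*: 33 + 238 + 336 = 607.

$607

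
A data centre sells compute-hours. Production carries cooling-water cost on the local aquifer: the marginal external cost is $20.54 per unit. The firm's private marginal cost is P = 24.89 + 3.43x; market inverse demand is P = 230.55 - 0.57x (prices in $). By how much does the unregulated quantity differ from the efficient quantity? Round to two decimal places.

Market equilibrium (private): 24.89 + 3.43x = 230.55 - 0.57x → x_m = 51.4150.
Social marginal cost = private MC + MEC = 45.43 + 3.43x.
Set SMC = demand: 45.43 + 3.43x = 230.55 - 0.57x → x* = 46.2800.
Gap = |51.4150 − 46.2800| = 5.1350.

5.14 units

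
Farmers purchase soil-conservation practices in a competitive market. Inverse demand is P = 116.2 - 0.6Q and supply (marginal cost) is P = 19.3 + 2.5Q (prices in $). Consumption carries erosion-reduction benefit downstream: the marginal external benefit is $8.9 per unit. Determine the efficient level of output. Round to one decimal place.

Social marginal benefit = demand + MEB = 125.1 - 0.6Q.
Set SMB = MC: 125.1 - 0.6Q = 19.3 + 2.5Q → Q* = 34.1290.

Q* = 34.1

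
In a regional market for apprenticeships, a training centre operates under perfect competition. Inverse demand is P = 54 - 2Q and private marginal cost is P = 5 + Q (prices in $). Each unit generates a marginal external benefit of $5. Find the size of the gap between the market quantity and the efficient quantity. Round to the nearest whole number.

Market equilibrium (private): 5 + Q = 54 - 2Q → Q_m = 16.3333.
Social marginal cost = private MC − MEB = 0 + Q.
Set SMC = demand: 0 + Q = 54 - 2Q → Q* = 18.0000.
Gap = |16.3333 − 18.0000| = 1.6667.

2 units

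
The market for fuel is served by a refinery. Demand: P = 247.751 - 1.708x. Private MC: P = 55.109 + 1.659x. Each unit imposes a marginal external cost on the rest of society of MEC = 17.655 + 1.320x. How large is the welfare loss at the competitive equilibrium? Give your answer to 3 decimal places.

DWL = 926.203

Market equilibrium (private): 55.109 + 1.659x = 247.751 - 1.708x → x_m = 57.2147.
Social marginal cost = private MC + MEC = 72.764 + 2.979x.
Set SMC = demand: 72.764 + 2.979x = 247.751 - 1.708x → x* = 37.3345.
Between x* and x_m the wedge SMC − demand runs linearly from 0 to MEC(x_m), so the loss is a triangle.
DWL = ½ × 19.8802 × 93.1784 = 926.2026.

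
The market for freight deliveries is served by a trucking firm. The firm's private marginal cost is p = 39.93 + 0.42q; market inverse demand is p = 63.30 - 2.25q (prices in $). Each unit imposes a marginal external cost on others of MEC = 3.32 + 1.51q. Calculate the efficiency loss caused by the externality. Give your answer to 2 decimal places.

Market equilibrium (private): 39.93 + 0.42q = 63.30 - 2.25q → q_m = 8.7528.
Social marginal cost = private MC + MEC = 43.25 + 1.93q.
Set SMC = demand: 43.25 + 1.93q = 63.30 - 2.25q → q* = 4.7967.
Between q* and q_m the wedge SMC − demand runs linearly from 0 to MEC(q_m), so the loss is a triangle.
DWL = ½ × 3.9561 × 16.5367 = 32.7104.

DWL = $32.71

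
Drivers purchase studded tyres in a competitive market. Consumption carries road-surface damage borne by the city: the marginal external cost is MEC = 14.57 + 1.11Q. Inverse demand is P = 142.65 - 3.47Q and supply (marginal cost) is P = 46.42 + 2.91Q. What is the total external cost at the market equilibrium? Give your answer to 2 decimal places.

Market equilibrium (private): 46.42 + 2.91Q = 142.65 - 3.47Q → Q_m = 15.0831.
Total external cost = ∫₀^{Q_m} (14.57 + 1.11Q) dQ = 14.57×15.0831 + ½×1.11×15.0831² = 346.0232.

346.02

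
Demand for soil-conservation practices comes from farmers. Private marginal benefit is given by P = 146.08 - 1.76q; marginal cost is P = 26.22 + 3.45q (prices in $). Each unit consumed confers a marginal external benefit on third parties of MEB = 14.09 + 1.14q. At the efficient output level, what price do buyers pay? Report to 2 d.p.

Social marginal benefit = demand + MEB = 160.17 - 0.62q.
Set SMB = MC: 160.17 - 0.62q = 26.22 + 3.45q → q* = 32.9115.
Consumer price on the demand curve at q*: 146.08 − 1.76×32.9115 = 88.1558.

P = $88.16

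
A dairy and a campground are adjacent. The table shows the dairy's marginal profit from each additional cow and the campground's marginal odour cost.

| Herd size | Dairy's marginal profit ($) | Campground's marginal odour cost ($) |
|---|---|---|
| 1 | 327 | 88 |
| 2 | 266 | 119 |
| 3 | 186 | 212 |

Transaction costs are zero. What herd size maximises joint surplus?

Bargaining reaches the level where marginal profit last exceeds marginal odour cost.
That holds through level 2 (266 ≥ 119) but not at 3 (186 < 212).

2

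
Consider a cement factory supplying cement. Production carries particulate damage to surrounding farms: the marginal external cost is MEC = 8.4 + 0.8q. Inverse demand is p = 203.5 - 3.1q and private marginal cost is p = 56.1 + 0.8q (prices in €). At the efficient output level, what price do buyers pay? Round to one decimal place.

Social marginal cost = private MC + MEC = 64.5 + 1.6q.
Set SMC = demand: 64.5 + 1.6q = 203.5 - 3.1q → q* = 29.5745.
Consumer price on the demand curve at q*: 203.5 − 3.1×29.5745 = 111.8191.

P = €111.8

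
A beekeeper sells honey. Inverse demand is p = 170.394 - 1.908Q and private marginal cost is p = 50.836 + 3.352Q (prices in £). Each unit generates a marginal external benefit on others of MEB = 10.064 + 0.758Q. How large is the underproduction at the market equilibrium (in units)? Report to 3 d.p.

Market equilibrium (private): 50.836 + 3.352Q = 170.394 - 1.908Q → Q_m = 22.7297.
Social marginal cost = private MC − MEB = 40.772 + 2.594Q.
Set SMC = demand: 40.772 + 2.594Q = 170.394 - 1.908Q → Q* = 28.7921.
Gap = |22.7297 − 28.7921| = 6.0624.

6.062 units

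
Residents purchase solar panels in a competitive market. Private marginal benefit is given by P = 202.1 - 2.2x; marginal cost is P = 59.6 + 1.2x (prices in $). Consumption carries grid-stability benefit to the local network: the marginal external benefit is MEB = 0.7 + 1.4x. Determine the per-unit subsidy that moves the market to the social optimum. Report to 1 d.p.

Social marginal benefit = demand + MEB = 202.8 - 0.8x.
Set SMB = MC: 202.8 - 0.8x = 59.6 + 1.2x → x* = 71.6000.
The Pigouvian subsidy equals MEB at x*: 0.7 + 1.4×71.6000 = 100.9400.

subsidy = $100.9 per unit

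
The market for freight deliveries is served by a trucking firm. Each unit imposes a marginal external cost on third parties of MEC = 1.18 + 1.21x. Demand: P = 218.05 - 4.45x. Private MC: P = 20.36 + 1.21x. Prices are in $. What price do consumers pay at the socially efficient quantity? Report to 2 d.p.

Social marginal cost = private MC + MEC = 21.54 + 2.42x.
Set SMC = demand: 21.54 + 2.42x = 218.05 - 4.45x → x* = 28.6041.
Consumer price on the demand curve at x*: 218.05 − 4.45×28.6041 = 90.7618.

P = $90.76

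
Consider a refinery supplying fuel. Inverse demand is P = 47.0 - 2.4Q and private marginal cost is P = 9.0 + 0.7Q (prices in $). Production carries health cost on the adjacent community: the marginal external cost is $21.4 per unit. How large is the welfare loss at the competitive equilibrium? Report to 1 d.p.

Market equilibrium (private): 9.0 + 0.7Q = 47.0 - 2.4Q → Q_m = 12.2581.
Social marginal cost = private MC + MEC = 30.4 + 0.7Q.
Set SMC = demand: 30.4 + 0.7Q = 47.0 - 2.4Q → Q* = 5.3548.
The welfare-loss triangle has base |Q_m − Q*| and height MEC(Q_m) (the vertical gap between SMC and demand is zero at Q* and MEC at Q_m).
DWL = ½ × 6.9033 × 21.4000 = 73.8653.

DWL = $73.9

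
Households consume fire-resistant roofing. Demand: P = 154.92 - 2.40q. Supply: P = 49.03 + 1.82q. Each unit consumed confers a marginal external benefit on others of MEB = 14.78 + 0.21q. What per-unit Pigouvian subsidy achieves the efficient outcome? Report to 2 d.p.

Social marginal benefit = demand + MEB = 169.70 - 2.19q.
Set SMB = MC: 169.70 - 2.19q = 49.03 + 1.82q → q* = 30.0923.
The Pigouvian subsidy equals MEB at q*: 14.78 + 0.21×30.0923 = 21.0994.

subsidy = 21.10 per unit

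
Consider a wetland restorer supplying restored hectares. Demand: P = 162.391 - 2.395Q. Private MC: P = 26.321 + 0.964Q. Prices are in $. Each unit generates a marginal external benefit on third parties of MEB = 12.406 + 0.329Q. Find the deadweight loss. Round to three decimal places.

Market equilibrium (private): 26.321 + 0.964Q = 162.391 - 2.395Q → Q_m = 40.5091.
Social marginal cost = private MC − MEB = 13.915 + 0.635Q.
Set SMC = demand: 13.915 + 0.635Q = 162.391 - 2.395Q → Q* = 49.0020.
Height of the DWL triangle at Q_m is demand(Q_m) − SMC(Q_m) = MEB(Q_m) = 25.7335.
DWL = ½ × 8.4929 × 25.7335 = 109.2760.

DWL = $109.276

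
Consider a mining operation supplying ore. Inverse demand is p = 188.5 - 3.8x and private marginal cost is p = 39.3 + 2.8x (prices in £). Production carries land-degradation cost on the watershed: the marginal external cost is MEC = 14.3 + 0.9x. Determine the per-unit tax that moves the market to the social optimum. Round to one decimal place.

tax = £30.5 per unit

Social marginal cost = private MC + MEC = 53.6 + 3.7x.
Set SMC = demand: 53.6 + 3.7x = 188.5 - 3.8x → x* = 17.9867.
The Pigouvian tax equals MEC at x*: 14.3 + 0.9×17.9867 = 30.4880.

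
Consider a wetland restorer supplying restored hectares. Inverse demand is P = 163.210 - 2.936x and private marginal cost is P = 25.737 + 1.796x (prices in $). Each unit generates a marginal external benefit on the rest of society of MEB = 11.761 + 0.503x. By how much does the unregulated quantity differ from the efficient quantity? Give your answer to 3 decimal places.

6.236 units

Market equilibrium (private): 25.737 + 1.796x = 163.210 - 2.936x → x_m = 29.0518.
Social marginal cost = private MC − MEB = 13.976 + 1.293x.
Set SMC = demand: 13.976 + 1.293x = 163.210 - 2.936x → x* = 35.2882.
Gap = |29.0518 − 35.2882| = 6.2364.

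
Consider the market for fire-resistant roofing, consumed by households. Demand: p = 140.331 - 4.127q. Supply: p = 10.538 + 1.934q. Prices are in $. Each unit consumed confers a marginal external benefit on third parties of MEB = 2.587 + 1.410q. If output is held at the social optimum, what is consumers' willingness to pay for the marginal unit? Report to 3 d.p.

P = $22.865

Social marginal benefit = demand + MEB = 142.918 - 2.717q.
Set SMB = MC: 142.918 - 2.717q = 10.538 + 1.934q → q* = 28.4627.
Consumer price on the demand curve at q*: 140.331 − 4.127×28.4627 = 22.8654.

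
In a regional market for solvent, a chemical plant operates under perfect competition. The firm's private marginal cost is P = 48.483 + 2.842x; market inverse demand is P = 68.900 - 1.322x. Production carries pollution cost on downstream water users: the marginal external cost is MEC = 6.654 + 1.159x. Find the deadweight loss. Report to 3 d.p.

DWL = 14.296

Market equilibrium (private): 48.483 + 2.842x = 68.900 - 1.322x → x_m = 4.9032.
Social marginal cost = private MC + MEC = 55.137 + 4.001x.
Set SMC = demand: 55.137 + 4.001x = 68.900 - 1.322x → x* = 2.5856.
The welfare-loss triangle has base |x_m − x*| and height MEC(x_m) (the vertical gap between SMC and demand is zero at x* and MEC at x_m).
DWL = ½ × 2.3176 × 12.3368 = 14.2959.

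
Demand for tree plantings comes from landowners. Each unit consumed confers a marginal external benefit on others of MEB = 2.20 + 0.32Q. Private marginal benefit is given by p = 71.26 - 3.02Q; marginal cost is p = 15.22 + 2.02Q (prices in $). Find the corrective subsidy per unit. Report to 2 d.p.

subsidy = $6.15 per unit

Social marginal benefit = demand + MEB = 73.46 - 2.70Q.
Set SMB = MC: 73.46 - 2.70Q = 15.22 + 2.02Q → Q* = 12.3390.
The Pigouvian subsidy equals MEB at Q*: 2.20 + 0.32×12.3390 = 6.1485.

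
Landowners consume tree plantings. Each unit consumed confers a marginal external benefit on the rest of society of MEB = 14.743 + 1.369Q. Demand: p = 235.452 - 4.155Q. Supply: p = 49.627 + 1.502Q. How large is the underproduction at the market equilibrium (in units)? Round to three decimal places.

Market equilibrium (private): 49.627 + 1.502Q = 235.452 - 4.155Q → Q_m = 32.8487.
Social marginal benefit = demand + MEB = 250.195 - 2.786Q.
Set SMB = MC: 250.195 - 2.786Q = 49.627 + 1.502Q → Q* = 46.7743.
Gap = |32.8487 − 46.7743| = 13.9256.

13.926 units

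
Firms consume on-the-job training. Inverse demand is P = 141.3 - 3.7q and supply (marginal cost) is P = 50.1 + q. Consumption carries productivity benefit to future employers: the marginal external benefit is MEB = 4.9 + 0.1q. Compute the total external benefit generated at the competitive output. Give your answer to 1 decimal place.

Market equilibrium (private): 50.1 + q = 141.3 - 3.7q → q_m = 19.4043.
Total external benefit = ∫₀^{q_m} (4.9 + 0.1q) dq = 4.9×19.4043 + ½×0.1×19.4043² = 113.9074.

113.9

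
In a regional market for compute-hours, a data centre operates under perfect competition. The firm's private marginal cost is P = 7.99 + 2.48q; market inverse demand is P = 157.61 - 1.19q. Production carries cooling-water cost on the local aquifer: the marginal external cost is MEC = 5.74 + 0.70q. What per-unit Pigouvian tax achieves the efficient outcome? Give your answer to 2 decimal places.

Social marginal cost = private MC + MEC = 13.73 + 3.18q.
Set SMC = demand: 13.73 + 3.18q = 157.61 - 1.19q → q* = 32.9245.
The Pigouvian tax equals MEC at q*: 5.74 + 0.70×32.9245 = 28.7872.

tax = 28.79 per unit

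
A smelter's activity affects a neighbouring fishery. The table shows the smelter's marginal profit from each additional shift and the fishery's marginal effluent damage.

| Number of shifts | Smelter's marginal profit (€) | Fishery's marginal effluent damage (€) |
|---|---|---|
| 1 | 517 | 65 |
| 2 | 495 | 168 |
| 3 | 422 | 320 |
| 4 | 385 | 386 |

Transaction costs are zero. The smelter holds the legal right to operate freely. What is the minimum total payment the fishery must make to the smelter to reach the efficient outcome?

Left alone the smelter would choose level 4 (marginal profit stays positive).
Efficient level: k* = 3 (marginal profit ≥ marginal effluent damage through 3).
The fishery must at least cover the smelter's forgone profit from cutting 4→3: 385 = 385.

€385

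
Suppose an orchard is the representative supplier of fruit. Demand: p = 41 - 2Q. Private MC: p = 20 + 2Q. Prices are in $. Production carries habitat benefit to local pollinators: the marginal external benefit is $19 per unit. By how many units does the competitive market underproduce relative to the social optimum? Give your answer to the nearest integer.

Market equilibrium (private): 20 + 2Q = 41 - 2Q → Q_m = 5.2500.
Social marginal cost = private MC − MEB = 1 + 2Q.
Set SMC = demand: 1 + 2Q = 41 - 2Q → Q* = 10.0000.
Gap = |5.2500 − 10.0000| = 4.7500.

5 units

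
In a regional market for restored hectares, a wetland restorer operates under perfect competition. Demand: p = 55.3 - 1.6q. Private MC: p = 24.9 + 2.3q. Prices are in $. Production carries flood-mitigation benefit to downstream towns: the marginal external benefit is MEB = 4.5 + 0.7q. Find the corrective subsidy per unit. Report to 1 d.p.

subsidy = $12.1 per unit

Social marginal cost = private MC − MEB = 20.4 + 1.6q.
Set SMC = demand: 20.4 + 1.6q = 55.3 - 1.6q → q* = 10.9063.
The Pigouvian subsidy equals MEB at q*: 4.5 + 0.7×10.9063 = 12.1344.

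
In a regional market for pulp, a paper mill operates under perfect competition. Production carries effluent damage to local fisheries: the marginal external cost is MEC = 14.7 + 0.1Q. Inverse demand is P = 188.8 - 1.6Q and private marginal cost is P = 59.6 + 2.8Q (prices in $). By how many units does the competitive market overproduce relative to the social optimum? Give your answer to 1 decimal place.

3.9 units

Market equilibrium (private): 59.6 + 2.8Q = 188.8 - 1.6Q → Q_m = 29.3636.
Social marginal cost = private MC + MEC = 74.3 + 2.9Q.
Set SMC = demand: 74.3 + 2.9Q = 188.8 - 1.6Q → Q* = 25.4444.
Gap = |29.3636 − 25.4444| = 3.9192.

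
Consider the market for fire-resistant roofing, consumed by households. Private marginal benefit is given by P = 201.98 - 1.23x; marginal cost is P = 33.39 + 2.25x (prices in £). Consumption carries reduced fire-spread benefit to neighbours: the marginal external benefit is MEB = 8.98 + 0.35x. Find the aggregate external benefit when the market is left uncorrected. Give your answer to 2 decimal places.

Market equilibrium (private): 33.39 + 2.25x = 201.98 - 1.23x → x_m = 48.4454.
Total external benefit = ∫₀^{x_m} (8.98 + 0.35x) dx = 8.98×48.4454 + ½×0.35×48.4454² = 845.7571.

£845.76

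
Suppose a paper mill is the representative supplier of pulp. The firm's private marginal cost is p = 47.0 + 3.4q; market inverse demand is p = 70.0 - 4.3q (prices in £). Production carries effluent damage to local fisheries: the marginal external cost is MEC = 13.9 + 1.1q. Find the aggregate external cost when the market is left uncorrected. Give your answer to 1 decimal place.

Market equilibrium (private): 47.0 + 3.4q = 70.0 - 4.3q → q_m = 2.9870.
Total external cost = ∫₀^{q_m} (13.9 + 1.1q) dq = 13.9×2.9870 + ½×1.1×2.9870² = 46.4265.

£46.4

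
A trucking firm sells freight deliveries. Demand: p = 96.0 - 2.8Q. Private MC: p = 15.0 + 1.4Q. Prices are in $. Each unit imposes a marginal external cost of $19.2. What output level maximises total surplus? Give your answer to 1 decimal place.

Social marginal cost = private MC + MEC = 34.2 + 1.4Q.
Set SMC = demand: 34.2 + 1.4Q = 96.0 - 2.8Q → Q* = 14.7143.

Q* = 14.7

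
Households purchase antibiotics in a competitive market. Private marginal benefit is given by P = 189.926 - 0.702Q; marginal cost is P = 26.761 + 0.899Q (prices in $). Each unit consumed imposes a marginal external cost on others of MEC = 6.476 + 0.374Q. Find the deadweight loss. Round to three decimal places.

DWL = $503.404

Market equilibrium (private): 26.761 + 0.899Q = 189.926 - 0.702Q → Q_m = 101.9144.
Social marginal benefit = demand − MEC = 183.450 - 1.076Q.
Set SMB = MC: 183.450 - 1.076Q = 26.761 + 0.899Q → Q* = 79.3362.
Between Q* and Q_m the wedge MC − SMB runs linearly from 0 to MEC(Q_m), so the loss is a triangle.
DWL = ½ × 22.5782 × 44.5920 = 503.4035.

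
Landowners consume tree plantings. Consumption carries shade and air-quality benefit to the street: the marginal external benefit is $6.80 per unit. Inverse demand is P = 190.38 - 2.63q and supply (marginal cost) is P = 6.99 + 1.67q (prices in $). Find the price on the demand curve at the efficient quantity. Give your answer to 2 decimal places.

Social marginal benefit = demand + MEB = 197.18 - 2.63q.
Set SMB = MC: 197.18 - 2.63q = 6.99 + 1.67q → q* = 44.2302.
Consumer price on the demand curve at q*: 190.38 − 2.63×44.2302 = 74.0546.

P = $74.05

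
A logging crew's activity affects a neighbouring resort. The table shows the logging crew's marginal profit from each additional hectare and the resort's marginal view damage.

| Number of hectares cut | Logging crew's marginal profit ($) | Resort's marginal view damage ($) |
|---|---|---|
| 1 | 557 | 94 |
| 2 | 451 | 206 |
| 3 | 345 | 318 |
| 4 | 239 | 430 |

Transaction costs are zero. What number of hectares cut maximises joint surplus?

3

Bargaining reaches the level where marginal profit last exceeds marginal view damage.
That holds through level 3 (345 ≥ 318) but not at 4 (239 < 430).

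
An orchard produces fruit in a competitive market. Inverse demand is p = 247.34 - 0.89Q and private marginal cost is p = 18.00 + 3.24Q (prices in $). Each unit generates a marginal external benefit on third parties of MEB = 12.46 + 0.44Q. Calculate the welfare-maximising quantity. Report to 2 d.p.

Q* = 65.53

Social marginal cost = private MC − MEB = 5.54 + 2.80Q.
Set SMC = demand: 5.54 + 2.80Q = 247.34 - 0.89Q → Q* = 65.5285.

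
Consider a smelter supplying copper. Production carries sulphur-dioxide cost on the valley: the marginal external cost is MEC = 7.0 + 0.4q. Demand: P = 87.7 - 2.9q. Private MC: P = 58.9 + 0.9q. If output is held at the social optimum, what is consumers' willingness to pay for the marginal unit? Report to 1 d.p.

P = 72.6

Social marginal cost = private MC + MEC = 65.9 + 1.3q.
Set SMC = demand: 65.9 + 1.3q = 87.7 - 2.9q → q* = 5.1905.
Consumer price on the demand curve at q*: 87.7 − 2.9×5.1905 = 72.6476.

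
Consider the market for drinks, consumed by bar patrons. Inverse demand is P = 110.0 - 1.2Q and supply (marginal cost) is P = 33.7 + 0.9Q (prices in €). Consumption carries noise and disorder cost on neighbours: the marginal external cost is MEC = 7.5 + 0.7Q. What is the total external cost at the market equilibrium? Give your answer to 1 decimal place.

€734.5

Market equilibrium (private): 33.7 + 0.9Q = 110.0 - 1.2Q → Q_m = 36.3333.
Total external cost = ∫₀^{Q_m} (7.5 + 0.7Q) dQ = 7.5×36.3333 + ½×0.7×36.3333² = 734.5378.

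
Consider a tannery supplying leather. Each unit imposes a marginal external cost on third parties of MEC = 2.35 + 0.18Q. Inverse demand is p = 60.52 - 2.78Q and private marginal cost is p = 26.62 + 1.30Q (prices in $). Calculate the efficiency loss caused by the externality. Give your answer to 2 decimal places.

DWL = $1.74

Market equilibrium (private): 26.62 + 1.30Q = 60.52 - 2.78Q → Q_m = 8.3088.
Social marginal cost = private MC + MEC = 28.97 + 1.48Q.
Set SMC = demand: 28.97 + 1.48Q = 60.52 - 2.78Q → Q* = 7.4061.
The loss is the area between SMC and demand from Q* to Q_m; with linear curves that's a triangle of height MEC(Q_m).
DWL = ½ × 0.9027 × 3.8456 = 1.7357.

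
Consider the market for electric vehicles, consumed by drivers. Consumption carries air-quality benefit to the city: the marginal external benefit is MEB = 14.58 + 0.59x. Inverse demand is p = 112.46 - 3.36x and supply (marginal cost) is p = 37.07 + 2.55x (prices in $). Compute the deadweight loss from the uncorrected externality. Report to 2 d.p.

Market equilibrium (private): 37.07 + 2.55x = 112.46 - 3.36x → x_m = 12.7563.
Social marginal benefit = demand + MEB = 127.04 - 2.77x.
Set SMB = MC: 127.04 - 2.77x = 37.07 + 2.55x → x* = 16.9117.
The loss is the area between SMB and MC from x* to x_m; with linear curves that's a triangle of height MEB(x_m).
DWL = ½ × 4.1554 × 22.1062 = 45.9301.

DWL = $45.93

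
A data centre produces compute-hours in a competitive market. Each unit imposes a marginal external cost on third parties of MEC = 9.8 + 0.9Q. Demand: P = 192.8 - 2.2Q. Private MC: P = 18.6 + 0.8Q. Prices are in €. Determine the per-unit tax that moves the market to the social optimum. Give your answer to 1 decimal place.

tax = €47.7 per unit

Social marginal cost = private MC + MEC = 28.4 + 1.7Q.
Set SMC = demand: 28.4 + 1.7Q = 192.8 - 2.2Q → Q* = 42.1538.
The Pigouvian tax equals MEC at Q*: 9.8 + 0.9×42.1538 = 47.7384.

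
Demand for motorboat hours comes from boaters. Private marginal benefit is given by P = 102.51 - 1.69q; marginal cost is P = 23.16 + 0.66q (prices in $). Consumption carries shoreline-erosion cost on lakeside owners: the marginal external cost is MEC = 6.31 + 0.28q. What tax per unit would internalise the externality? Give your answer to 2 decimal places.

Social marginal benefit = demand − MEC = 96.20 - 1.97q.
Set SMB = MC: 96.20 - 1.97q = 23.16 + 0.66q → q* = 27.7719.
The Pigouvian tax equals MEC at q*: 6.31 + 0.28×27.7719 = 14.0861.

tax = $14.09 per unit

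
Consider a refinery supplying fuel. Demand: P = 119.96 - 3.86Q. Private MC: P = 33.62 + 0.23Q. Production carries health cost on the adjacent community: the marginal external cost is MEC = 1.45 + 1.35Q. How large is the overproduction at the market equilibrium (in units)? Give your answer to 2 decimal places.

Market equilibrium (private): 33.62 + 0.23Q = 119.96 - 3.86Q → Q_m = 21.1100.
Social marginal cost = private MC + MEC = 35.07 + 1.58Q.
Set SMC = demand: 35.07 + 1.58Q = 119.96 - 3.86Q → Q* = 15.6048.
Gap = |21.1100 − 15.6048| = 5.5052.

5.51 units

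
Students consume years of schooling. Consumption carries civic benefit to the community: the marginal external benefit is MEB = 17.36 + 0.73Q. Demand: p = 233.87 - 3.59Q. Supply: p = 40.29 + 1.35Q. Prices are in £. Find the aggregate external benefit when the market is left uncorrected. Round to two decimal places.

£1240.75

Market equilibrium (private): 40.29 + 1.35Q = 233.87 - 3.59Q → Q_m = 39.1862.
Total external benefit = ∫₀^{Q_m} (17.36 + 0.73Q) dQ = 17.36×39.1862 + ½×0.73×39.1862² = 1240.7512.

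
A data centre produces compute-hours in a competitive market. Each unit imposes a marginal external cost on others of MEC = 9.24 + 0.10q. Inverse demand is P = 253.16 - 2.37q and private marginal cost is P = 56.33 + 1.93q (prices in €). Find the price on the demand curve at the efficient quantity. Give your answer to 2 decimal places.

P = €152.12

Social marginal cost = private MC + MEC = 65.57 + 2.03q.
Set SMC = demand: 65.57 + 2.03q = 253.16 - 2.37q → q* = 42.6341.
Consumer price on the demand curve at q*: 253.16 − 2.37×42.6341 = 152.1172.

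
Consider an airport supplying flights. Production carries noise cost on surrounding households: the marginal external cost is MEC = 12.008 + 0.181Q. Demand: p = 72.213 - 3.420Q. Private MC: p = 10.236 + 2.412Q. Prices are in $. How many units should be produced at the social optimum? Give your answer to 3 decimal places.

Q* = 8.310

Social marginal cost = private MC + MEC = 22.244 + 2.593Q.
Set SMC = demand: 22.244 + 2.593Q = 72.213 - 3.420Q → Q* = 8.3102.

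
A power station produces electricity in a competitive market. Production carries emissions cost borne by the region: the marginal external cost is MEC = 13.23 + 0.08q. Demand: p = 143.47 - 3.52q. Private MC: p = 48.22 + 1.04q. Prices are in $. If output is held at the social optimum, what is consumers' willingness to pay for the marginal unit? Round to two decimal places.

P = $81.25

Social marginal cost = private MC + MEC = 61.45 + 1.12q.
Set SMC = demand: 61.45 + 1.12q = 143.47 - 3.52q → q* = 17.6767.
Consumer price on the demand curve at q*: 143.47 − 3.52×17.6767 = 81.2480.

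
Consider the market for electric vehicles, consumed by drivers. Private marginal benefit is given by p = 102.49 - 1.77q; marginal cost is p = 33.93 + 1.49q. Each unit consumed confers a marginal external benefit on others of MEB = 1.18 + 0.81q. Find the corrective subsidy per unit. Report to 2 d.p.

subsidy = 24.24 per unit

Social marginal benefit = demand + MEB = 103.67 - 0.96q.
Set SMB = MC: 103.67 - 0.96q = 33.93 + 1.49q → q* = 28.4653.
The Pigouvian subsidy equals MEB at q*: 1.18 + 0.81×28.4653 = 24.2369.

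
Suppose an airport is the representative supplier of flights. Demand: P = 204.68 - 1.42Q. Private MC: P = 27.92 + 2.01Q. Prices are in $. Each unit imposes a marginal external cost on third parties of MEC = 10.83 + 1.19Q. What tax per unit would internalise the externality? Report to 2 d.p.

tax = $53.57 per unit

Social marginal cost = private MC + MEC = 38.75 + 3.20Q.
Set SMC = demand: 38.75 + 3.20Q = 204.68 - 1.42Q → Q* = 35.9156.
The Pigouvian tax equals MEC at Q*: 10.83 + 1.19×35.9156 = 53.5696.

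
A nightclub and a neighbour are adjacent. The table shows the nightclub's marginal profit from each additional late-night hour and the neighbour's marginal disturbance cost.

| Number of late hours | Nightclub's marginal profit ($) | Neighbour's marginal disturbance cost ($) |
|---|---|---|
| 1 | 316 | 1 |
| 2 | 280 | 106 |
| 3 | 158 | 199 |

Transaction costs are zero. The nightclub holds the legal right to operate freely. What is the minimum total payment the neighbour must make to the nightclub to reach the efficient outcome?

$158

Left alone the nightclub would choose level 3 (marginal profit stays positive).
Efficient level: k* = 2 (marginal profit ≥ marginal disturbance cost through 2).
The neighbour must at least cover the nightclub's forgone profit from cutting 3→2: 158 = 158.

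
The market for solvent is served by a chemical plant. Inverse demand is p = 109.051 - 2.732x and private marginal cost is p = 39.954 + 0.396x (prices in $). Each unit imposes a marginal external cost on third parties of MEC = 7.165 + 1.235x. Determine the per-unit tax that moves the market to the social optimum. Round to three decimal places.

tax = $24.696 per unit

Social marginal cost = private MC + MEC = 47.119 + 1.631x.
Set SMC = demand: 47.119 + 1.631x = 109.051 - 2.732x → x* = 14.1948.
The Pigouvian tax equals MEC at x*: 7.165 + 1.235×14.1948 = 24.6956.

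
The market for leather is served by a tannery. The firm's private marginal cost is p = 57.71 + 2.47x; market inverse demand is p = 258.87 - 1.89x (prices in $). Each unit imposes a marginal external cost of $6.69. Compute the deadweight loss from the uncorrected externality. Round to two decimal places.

Market equilibrium (private): 57.71 + 2.47x = 258.87 - 1.89x → x_m = 46.1376.
Social marginal cost = private MC + MEC = 64.40 + 2.47x.
Set SMC = demand: 64.40 + 2.47x = 258.87 - 1.89x → x* = 44.6032.
Between x* and x_m the wedge SMC − demand runs linearly from 0 to MEC(x_m), so the loss is a triangle.
DWL = ½ × 1.5344 × 6.6900 = 5.1326.

DWL = $5.13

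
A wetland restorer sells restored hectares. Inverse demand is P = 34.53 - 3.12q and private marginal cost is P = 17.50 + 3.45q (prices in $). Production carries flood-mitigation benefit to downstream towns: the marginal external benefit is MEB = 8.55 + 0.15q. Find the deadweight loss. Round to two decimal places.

Market equilibrium (private): 17.50 + 3.45q = 34.53 - 3.12q → q_m = 2.5921.
Social marginal cost = private MC − MEB = 8.95 + 3.30q.
Set SMC = demand: 8.95 + 3.30q = 34.53 - 3.12q → q* = 3.9844.
The welfare-loss triangle has base |q_m − q*| and height MEB(q_m) (the vertical gap between SMC and demand is zero at q* and MEB at q_m).
DWL = ½ × 1.3923 × 8.9388 = 6.2227.

DWL = $6.22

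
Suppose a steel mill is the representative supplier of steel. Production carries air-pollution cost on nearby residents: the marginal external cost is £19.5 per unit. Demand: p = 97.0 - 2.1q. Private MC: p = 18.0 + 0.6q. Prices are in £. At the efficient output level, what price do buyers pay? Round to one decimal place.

Social marginal cost = private MC + MEC = 37.5 + 0.6q.
Set SMC = demand: 37.5 + 0.6q = 97.0 - 2.1q → q* = 22.0370.
Consumer price on the demand curve at q*: 97.0 − 2.1×22.0370 = 50.7223.

P = £50.7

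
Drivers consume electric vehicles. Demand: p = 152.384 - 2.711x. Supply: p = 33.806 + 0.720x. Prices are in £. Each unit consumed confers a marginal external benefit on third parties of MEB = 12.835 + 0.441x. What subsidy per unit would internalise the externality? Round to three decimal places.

Social marginal benefit = demand + MEB = 165.219 - 2.270x.
Set SMB = MC: 165.219 - 2.270x = 33.806 + 0.720x → x* = 43.9508.
The Pigouvian subsidy equals MEB at x*: 12.835 + 0.441×43.9508 = 32.2173.

subsidy = £32.217 per unit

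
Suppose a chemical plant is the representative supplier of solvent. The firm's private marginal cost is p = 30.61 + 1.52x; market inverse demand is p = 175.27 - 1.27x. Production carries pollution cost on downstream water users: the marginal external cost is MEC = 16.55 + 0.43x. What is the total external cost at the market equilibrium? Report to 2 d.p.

Market equilibrium (private): 30.61 + 1.52x = 175.27 - 1.27x → x_m = 51.8495.
Total external cost = ∫₀^{x_m} (16.55 + 0.43x) dx = 16.55×51.8495 + ½×0.43×51.8495² = 1436.1089.

1436.11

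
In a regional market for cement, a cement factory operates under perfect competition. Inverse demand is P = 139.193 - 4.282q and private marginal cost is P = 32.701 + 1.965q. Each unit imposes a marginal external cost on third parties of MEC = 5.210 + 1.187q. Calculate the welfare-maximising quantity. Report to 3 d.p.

q* = 13.624

Social marginal cost = private MC + MEC = 37.911 + 3.152q.
Set SMC = demand: 37.911 + 3.152q = 139.193 - 4.282q → q* = 13.6242.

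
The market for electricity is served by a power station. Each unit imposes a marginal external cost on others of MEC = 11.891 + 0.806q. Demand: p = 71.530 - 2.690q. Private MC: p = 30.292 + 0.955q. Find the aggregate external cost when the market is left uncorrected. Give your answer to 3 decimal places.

Market equilibrium (private): 30.292 + 0.955q = 71.530 - 2.690q → q_m = 11.3136.
Total external cost = ∫₀^{q_m} (11.891 + 0.806q) dq = 11.891×11.3136 + ½×0.806×11.3136² = 186.1130.

186.113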